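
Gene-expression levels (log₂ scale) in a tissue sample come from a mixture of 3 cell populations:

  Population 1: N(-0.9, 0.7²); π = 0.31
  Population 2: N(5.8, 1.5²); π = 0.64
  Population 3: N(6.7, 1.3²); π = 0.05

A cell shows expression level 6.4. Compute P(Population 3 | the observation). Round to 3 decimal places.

0.087

P(component k | x) = w_k·f_k(x) / marginal(x), where marginal(x) = Σ_j w_j·f_j(x).
Component likelihoods at x = 6.4:
  L_1 = (1/(0.7·√(2π)))·exp(−(6.4−-0.9)²/(2·0.7²)) = 0.569918·exp(-54.37755) = 1.3802e-24
  L_2 = (1/(1.5·√(2π)))·exp(−(6.4−5.8)²/(2·1.5²)) = 0.265962·exp(-0.08000) = 0.245513
  L_3 = (1/(1.3·√(2π)))·exp(−(6.4−6.7)²/(2·1.3²)) = 0.306879·exp(-0.02663) = 0.298815
Weight by the priors:
  w_1·L_1 = 0.31 × 1.3802e-24 = 4.27862e-25
  w_2·L_2 = 0.64 × 0.245513 = 0.157129
  w_3·L_3 = 0.05 × 0.298815 = 0.0149408
Marginal: 4.27862e-25 + 0.157129 + 0.0149408 = 0.172069
P(Population 3 | the observation) ≈ 0.087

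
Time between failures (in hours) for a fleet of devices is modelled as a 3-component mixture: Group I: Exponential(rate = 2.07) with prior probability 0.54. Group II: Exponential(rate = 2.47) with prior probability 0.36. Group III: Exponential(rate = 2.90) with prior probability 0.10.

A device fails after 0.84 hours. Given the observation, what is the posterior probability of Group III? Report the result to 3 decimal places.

Apply Bayes' rule: the posterior for each component is proportional to its prior times its likelihood at x.
Evaluate each component's likelihood at the observed value:
  f_I = 0.363763
  f_II = 0.310186
  f_III = 0.25378
Multiply by the mixture weights:
  π_I·f_I = 0.54 × 0.363763 = 0.196432
  π_II·f_II = 0.36 × 0.310186 = 0.111667
  π_III·f_III = 0.10 × 0.25378 = 0.025378
Normaliser: 0.196432 + 0.111667 + 0.025378 = 0.333477
P(Group III | 0.84 hours) = 0.025378 / 0.333477 ≈ 0.076

0.076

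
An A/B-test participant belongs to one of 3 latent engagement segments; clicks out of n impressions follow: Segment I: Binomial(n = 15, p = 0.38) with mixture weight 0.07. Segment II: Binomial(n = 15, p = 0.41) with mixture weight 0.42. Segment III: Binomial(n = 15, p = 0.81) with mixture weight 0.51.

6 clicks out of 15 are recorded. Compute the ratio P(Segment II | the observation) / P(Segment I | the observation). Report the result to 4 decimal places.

6.0575

Only the two components matter; the odds are (π_i f_i(x)) / (π_j f_j(x)).
Component likelihoods at x = 6 clicks out of 15:
  p_I = 0.204
  p_II = 0.205956
  p_III = 0.000456138
Odds = (0.42/0.07) × (0.205956/0.204) = 6 × 1.00959 ≈ 6.0575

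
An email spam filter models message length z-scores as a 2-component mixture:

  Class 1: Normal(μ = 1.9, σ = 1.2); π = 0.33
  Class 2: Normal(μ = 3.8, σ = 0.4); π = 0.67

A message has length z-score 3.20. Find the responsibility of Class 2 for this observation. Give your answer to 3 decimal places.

Apply Bayes' rule: the posterior for each component is proportional to its prior times its likelihood at x.
Evaluate each component's likelihood at the observed value:
  f_1 = 0.184877
  f_2 = 0.323794
Weight by the priors:
  π_1·f_1 = 0.33 × 0.184877 = 0.0610093
  π_2·f_2 = 0.67 × 0.323794 = 0.216942
Sum: 0.0610093 + 0.216942 = 0.277951
P(Class 2 | 3.20) ≈ 0.781

0.781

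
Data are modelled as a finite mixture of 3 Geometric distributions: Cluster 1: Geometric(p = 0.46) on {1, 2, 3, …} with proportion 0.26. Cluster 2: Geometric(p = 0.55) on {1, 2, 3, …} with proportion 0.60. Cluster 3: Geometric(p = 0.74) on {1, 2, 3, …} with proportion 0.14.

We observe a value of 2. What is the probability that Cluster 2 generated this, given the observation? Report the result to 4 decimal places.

0.6187

The responsibility of component k is w_k f_k(x) divided by Σ_j w_j f_j(x).
Geometric probabilities:
  L_1 = 0.2484
  L_2 = 0.2475
  L_3 = 0.1924
Multiply by the mixture weights:
  w_1·L_1 = 0.26 × 0.2484 = 0.064584
  w_2·L_2 = 0.60 × 0.2475 = 0.1485
  w_3·L_3 = 0.14 × 0.1924 = 0.026936
Marginal: 0.064584 + 0.1485 + 0.026936 = 0.24002
So the posterior for Cluster 2 is 0.1485 / 0.24002 ≈ 0.6187.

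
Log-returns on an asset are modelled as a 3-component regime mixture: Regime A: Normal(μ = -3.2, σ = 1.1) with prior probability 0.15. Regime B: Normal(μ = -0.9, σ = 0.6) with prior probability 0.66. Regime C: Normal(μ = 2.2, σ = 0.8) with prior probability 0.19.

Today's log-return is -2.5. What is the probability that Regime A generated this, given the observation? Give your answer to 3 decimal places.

The responsibility of component k is π_k f_k(x) divided by Σ_j π_j f_j(x).
Component likelihoods at x = -2.5:
  f_A = (1/(1.1·√(2π)))·exp(−(-2.5−-3.2)²/(2·1.1²)) = 0.362675·exp(-0.20248) = 0.296198
  f_B = (1/(0.6·√(2π)))·exp(−(-2.5−-0.9)²/(2·0.6²)) = 0.664904·exp(-3.55556) = 0.0189933
  f_C = (1/(0.8·√(2π)))·exp(−(-2.5−2.2)²/(2·0.8²)) = 0.498678·exp(-17.25781) = 1.59532e-08
Multiply by the mixture weights:
  π_A·f_A = 0.15 × 0.296198 = 0.0444297
  π_B·f_B = 0.66 × 0.0189933 = 0.0125356
  π_C·f_C = 0.19 × 1.59532e-08 = 3.0311e-09
Sum: 0.0444297 + 0.0125356 + 3.0311e-09 = 0.0569652
So the posterior for Regime A is 0.0444297 / 0.0569652 ≈ 0.780.

0.780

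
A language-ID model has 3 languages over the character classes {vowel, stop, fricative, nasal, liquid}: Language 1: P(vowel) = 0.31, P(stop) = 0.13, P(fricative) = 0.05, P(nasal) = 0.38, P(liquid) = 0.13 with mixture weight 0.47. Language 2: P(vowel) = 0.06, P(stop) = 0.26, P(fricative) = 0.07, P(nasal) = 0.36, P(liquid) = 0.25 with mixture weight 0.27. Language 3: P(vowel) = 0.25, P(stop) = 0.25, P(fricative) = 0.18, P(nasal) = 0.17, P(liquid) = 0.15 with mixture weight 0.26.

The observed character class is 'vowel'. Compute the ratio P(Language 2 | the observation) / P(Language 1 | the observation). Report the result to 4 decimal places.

0.1112

The posterior odds equal the prior odds times the likelihood ratio: (w_i/w_j)·(f_i(x)/f_j(x)).
Evaluate each component's likelihood at the observed value:
  p_1 = 0.31
  p_2 = 0.06
  p_3 = 0.25
Odds = (0.27/0.47) × (0.06/0.31) = 0.574468 × 0.193548 ≈ 0.1112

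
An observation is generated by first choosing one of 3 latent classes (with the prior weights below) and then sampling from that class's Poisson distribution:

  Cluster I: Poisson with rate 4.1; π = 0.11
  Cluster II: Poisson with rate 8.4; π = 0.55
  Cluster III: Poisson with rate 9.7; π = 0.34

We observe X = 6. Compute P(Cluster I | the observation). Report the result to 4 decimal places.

0.1247

Apply Bayes' rule: the posterior for each component is proportional to its prior times its likelihood at x.
Poisson probabilities:
  p_I = e^(−4.1)·4.1^6/6! = 0.109336
  p_II = e^(−8.4)·8.4^6/6! = 0.109716
  p_III = e^(−9.7)·9.7^6/6! = 0.0708992
Weight by the priors:
  π_I·p_I = 0.11 × 0.109336 = 0.012027
  π_II·p_II = 0.55 × 0.109716 = 0.0603437
  π_III·p_III = 0.34 × 0.0708992 = 0.0241057
Denominator: 0.012027 + 0.0603437 + 0.0241057 = 0.0964764
P(Cluster I | 6) ≈ 0.1247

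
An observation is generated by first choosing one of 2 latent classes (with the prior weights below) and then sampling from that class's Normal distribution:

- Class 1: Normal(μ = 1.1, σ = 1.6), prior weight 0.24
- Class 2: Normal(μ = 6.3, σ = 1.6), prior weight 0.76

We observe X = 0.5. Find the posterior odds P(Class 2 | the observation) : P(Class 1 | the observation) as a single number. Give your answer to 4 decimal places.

0.0048

Only the two components matter; the odds are (π_i f_i(x)) / (π_j f_j(x)).
Normal densities:
  L_1 = (1/(1.6·√(2π)))·exp(−(0.5−1.1)²/(2·1.6²)) = 0.249339·exp(-0.07031) = 0.232409
  L_2 = (1/(1.6·√(2π)))·exp(−(0.5−6.3)²/(2·1.6²)) = 0.249339·exp(-6.57031) = 0.000349413
Odds = (0.76/0.24) × (0.000349413/0.232409) = 3.16667 × 0.00150344 ≈ 0.0048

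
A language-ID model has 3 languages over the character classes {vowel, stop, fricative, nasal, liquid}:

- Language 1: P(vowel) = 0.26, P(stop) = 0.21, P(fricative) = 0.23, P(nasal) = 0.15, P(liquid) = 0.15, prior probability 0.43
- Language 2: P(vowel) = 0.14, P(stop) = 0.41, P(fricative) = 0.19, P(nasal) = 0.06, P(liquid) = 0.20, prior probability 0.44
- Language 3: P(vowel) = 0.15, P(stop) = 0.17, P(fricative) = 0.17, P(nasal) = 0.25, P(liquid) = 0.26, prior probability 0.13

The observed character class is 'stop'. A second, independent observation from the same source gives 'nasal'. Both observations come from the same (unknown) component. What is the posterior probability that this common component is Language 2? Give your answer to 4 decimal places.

0.3621

P(component k | x) = π_k·f_k(x) / marginal(x), where marginal(x) = Σ_j π_j·f_j(x).
Since both observations come from the same component, the likelihood for component k is f_k(x₁)·f_k(x₂).
  p_1 = [P(stop | comp) = 0.21] × [0.15] = 0.0315
  p_2 = [P(stop | comp) = 0.41] × [0.06] = 0.0246
  p_3 = [P(stop | comp) = 0.17] × [0.25] = 0.0425
Prior × likelihood for each component:
  π_1·p_1 = 0.43 × 0.0315 = 0.013545
  π_2·p_2 = 0.44 × 0.0246 = 0.010824
  π_3·p_3 = 0.13 × 0.0425 = 0.005525
Normaliser: 0.013545 + 0.010824 + 0.005525 = 0.029894
Responsibility of Language 2: 0.010824 / 0.029894 ≈ 0.3621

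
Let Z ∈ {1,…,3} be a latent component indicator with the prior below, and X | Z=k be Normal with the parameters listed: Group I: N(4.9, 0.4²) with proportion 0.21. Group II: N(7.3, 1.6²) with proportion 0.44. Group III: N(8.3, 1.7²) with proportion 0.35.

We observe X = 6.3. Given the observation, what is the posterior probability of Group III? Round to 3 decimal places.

By Bayes' theorem, P(k | x) = w_k f_k(x) / Σ_j w_j f_j(x).
Normal densities:
  L_I = 0.00218171
  L_II = 0.205101
  L_III = 0.117466
Unnormalised posteriors:
  w_I·L_I = 0.21 × 0.00218171 = 0.000458158
  w_II·L_II = 0.44 × 0.205101 = 0.0902443
  w_III·L_III = 0.35 × 0.117466 = 0.041113
Marginal: 0.000458158 + 0.0902443 + 0.041113 = 0.131815
Responsibility of Group III: 0.041113 / 0.131815 ≈ 0.312

0.312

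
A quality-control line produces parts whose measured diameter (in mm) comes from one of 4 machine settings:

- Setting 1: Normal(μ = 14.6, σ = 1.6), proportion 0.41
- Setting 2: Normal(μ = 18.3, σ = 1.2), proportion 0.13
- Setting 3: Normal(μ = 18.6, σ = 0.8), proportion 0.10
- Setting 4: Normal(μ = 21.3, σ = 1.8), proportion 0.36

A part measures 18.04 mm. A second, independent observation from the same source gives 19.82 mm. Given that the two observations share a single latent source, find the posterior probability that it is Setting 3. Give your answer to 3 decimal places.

The responsibility of component k is P(Z=k) f_k(x) divided by Σ_j P(Z=j) f_j(x).
Since both observations come from the same component, the likelihood for component k is f_k(x₁)·f_k(x₂).
  L_1 = [0.0247188] × [0.00121757] = 3.00969e-05
  L_2 = [0.324739] × [0.149049] = 0.048402
  L_3 = [0.390317] × [0.15589] = 0.0608464
  L_4 = [0.04299] × [0.158065] = 0.00679521
Multiply by the mixture weights:
  P(Z=1)·L_1 = 0.41 × 3.00969e-05 = 1.23397e-05
  P(Z=2)·L_2 = 0.13 × 0.048402 = 0.00629226
  P(Z=3)·L_3 = 0.10 × 0.0608464 = 0.00608464
  P(Z=4)·L_4 = 0.36 × 0.00679521 = 0.00244628
Normaliser: 1.23397e-05 + 0.00629226 + 0.00608464 + 0.00244628 = 0.0148355
P(Setting 3 | x) = 0.00608464 / 0.0148355 ≈ 0.410

0.410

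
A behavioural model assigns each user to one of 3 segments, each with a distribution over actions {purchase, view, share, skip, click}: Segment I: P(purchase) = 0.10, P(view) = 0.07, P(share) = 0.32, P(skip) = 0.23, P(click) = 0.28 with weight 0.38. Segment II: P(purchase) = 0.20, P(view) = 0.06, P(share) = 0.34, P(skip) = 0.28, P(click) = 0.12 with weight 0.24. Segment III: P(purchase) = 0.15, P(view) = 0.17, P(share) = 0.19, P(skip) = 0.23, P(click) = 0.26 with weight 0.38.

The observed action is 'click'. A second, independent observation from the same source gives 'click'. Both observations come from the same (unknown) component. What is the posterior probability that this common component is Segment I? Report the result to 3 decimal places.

0.505

By Bayes' theorem, P(k | x) = π_k f_k(x) / Σ_j π_j f_j(x).
Since both observations come from the same component, the likelihood for component k is f_k(x₁)·f_k(x₂).
  p_I = [0.28] × [0.28] = 0.0784
  p_II = [0.12] × [0.12] = 0.0144
  p_III = [0.26] × [0.26] = 0.0676
Unnormalised posteriors:
  π_I·p_I = 0.38 × 0.0784 = 0.029792
  π_II·p_II = 0.24 × 0.0144 = 0.003456
  π_III·p_III = 0.38 × 0.0676 = 0.025688
Sum: 0.029792 + 0.003456 + 0.025688 = 0.058936
So the posterior for Segment I is 0.029792 / 0.058936 ≈ 0.505.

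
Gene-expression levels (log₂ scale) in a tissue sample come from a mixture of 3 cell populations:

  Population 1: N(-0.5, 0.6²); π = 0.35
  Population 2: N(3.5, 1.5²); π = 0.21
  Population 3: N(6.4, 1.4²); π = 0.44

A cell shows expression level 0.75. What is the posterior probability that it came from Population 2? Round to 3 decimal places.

0.281

By Bayes' theorem, P(k | x) = P(Z=k) f_k(x) / Σ_j P(Z=j) f_j(x).
Evaluate each component's likelihood at the observed value:
  f_1 = (1/(0.6·√(2π)))·exp(−(0.75−-0.5)²/(2·0.6²)) = 0.664904·exp(-2.17014) = 0.0759066
  f_2 = (1/(1.5·√(2π)))·exp(−(0.75−3.5)²/(2·1.5²)) = 0.265962·exp(-1.68056) = 0.0495408
  f_3 = (1/(1.4·√(2π)))·exp(−(0.75−6.4)²/(2·1.4²)) = 0.284959·exp(-8.14349) = 8.28146e-05
Prior × likelihood for each component:
  P(Z=1)·f_1 = 0.35 × 0.0759066 = 0.0265673
  P(Z=2)·f_2 = 0.21 × 0.0495408 = 0.0104036
  P(Z=3)·f_3 = 0.44 × 8.28146e-05 = 3.64384e-05
Normaliser: 0.0265673 + 0.0104036 + 3.64384e-05 = 0.0370073
P(Population 2 | x) = 0.0104036 / 0.0370073 ≈ 0.281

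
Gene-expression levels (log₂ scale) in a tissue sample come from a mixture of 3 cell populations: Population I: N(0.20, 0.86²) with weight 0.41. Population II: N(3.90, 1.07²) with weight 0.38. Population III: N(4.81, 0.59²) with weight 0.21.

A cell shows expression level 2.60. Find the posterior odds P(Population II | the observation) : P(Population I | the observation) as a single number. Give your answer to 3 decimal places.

Only the two components matter; the odds are (π_i f_i(x)) / (π_j f_j(x)).
Normal densities:
  p_I = 0.00944649
  p_II = 0.178235
  p_III = 0.000607186
0.0677293 / 0.00387306 ≈ 17.487

17.487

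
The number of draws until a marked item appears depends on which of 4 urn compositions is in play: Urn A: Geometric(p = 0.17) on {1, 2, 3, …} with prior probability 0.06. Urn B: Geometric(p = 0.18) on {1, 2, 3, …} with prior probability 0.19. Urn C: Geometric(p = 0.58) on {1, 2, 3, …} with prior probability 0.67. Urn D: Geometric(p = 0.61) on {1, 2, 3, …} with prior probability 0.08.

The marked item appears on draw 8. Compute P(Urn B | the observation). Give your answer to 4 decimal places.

Posterior ∝ prior × likelihood, so P(k | x) ∝ w_k f_k(x); normalise over all components.
Component likelihoods at x = 8:
  p_A = 0.17·(1−0.17)^7 = 0.17·0.271361 = 0.0461313
  p_B = 0.18·(1−0.18)^7 = 0.18·0.249285 = 0.0448714
  p_C = 0.58·(1−0.58)^7 = 0.58·0.00230539 = 0.00133713
  p_D = 0.61·(1−0.61)^7 = 0.61·0.00137231 = 0.000837109
Unnormalised posteriors:
  w_A·p_A = 0.06 × 0.0461313 = 0.00276788
  w_B·p_B = 0.19 × 0.0448714 = 0.00852556
  w_C·p_C = 0.67 × 0.00133713 = 0.000895876
  w_D·p_D = 0.08 × 0.000837109 = 6.69687e-05
Marginal: 0.00276788 + 0.00852556 + 0.000895876 + 6.69687e-05 = 0.0122563
So the posterior for Urn B is 0.00852556 / 0.0122563 ≈ 0.6956.

0.6956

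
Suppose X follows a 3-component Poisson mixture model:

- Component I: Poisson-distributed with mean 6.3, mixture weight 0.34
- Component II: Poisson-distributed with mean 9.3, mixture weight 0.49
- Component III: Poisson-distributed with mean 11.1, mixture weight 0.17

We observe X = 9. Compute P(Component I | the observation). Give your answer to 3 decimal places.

Apply Bayes' rule: the posterior for each component is proportional to its prior times its likelihood at x.
Poisson probabilities:
  L_I = e^(−6.3)·6.3^9/9! = 0.0791128
  L_II = e^(−9.3)·9.3^9/9! = 0.131113
  L_III = e^(−11.1)·11.1^9/9! = 0.106531
Prior × likelihood for each component:
  π_I·L_I = 0.34 × 0.0791128 = 0.0268983
  π_II·L_II = 0.49 × 0.131113 = 0.0642452
  π_III·L_III = 0.17 × 0.106531 = 0.0181102
Denominator: 0.0268983 + 0.0642452 + 0.0181102 = 0.109254
P(Component I | 9) ≈ 0.246

0.246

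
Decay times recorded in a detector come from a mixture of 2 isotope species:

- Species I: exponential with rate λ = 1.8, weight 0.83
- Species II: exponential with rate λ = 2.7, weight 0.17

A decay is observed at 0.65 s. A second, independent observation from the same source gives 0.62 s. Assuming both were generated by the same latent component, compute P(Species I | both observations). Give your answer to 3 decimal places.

The responsibility of component k is π_k f_k(x) divided by Σ_j π_j f_j(x).
Since both observations come from the same component, the likelihood for component k is f_k(x₁)·f_k(x₂).
  L_I = [0.55866] × [0.589658] = 0.329418
  L_II = [0.46685] × [0.506238] = 0.236337
Prior × likelihood for each component:
  π_I·L_I = 0.83 × 0.329418 = 0.273417
  π_II·L_II = 0.17 × 0.236337 = 0.0401773
Evidence: 0.273417 + 0.0401773 = 0.313595
So the posterior for Species I is 0.273417 / 0.313595 ≈ 0.872.

0.872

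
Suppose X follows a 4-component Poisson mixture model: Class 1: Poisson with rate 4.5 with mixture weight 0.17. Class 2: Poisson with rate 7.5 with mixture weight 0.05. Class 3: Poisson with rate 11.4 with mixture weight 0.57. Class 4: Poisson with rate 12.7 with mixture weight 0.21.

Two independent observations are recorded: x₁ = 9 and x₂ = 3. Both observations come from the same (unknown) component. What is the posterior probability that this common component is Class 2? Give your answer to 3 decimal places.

0.210

Apply Bayes' rule: the posterior for each component is proportional to its prior times its likelihood at x.
Since both observations come from the same component, the likelihood for component k is f_k(x₁)·f_k(x₂).
  p_1 = [0.0231646] × [0.168718] = 0.00390828
  p_2 = [0.11444] × [0.0388887] = 0.00445045
  p_3 = [0.100328] × [0.00276443] = 0.000277351
  p_4 = [0.0722654] × [0.00104165] = 7.5275e-05
Unnormalised posteriors:
  π_1·p_1 = 0.17 × 0.00390828 = 0.000664407
  π_2·p_2 = 0.05 × 0.00445045 = 0.000222522
  π_3·p_3 = 0.57 × 0.000277351 = 0.00015809
  π_4·p_4 = 0.21 × 7.5275e-05 = 1.58077e-05
Denominator: 0.000664407 + 0.000222522 + 0.00015809 + 1.58077e-05 = 0.00106083
Responsibility of Class 2: 0.000222522 / 0.00106083 ≈ 0.210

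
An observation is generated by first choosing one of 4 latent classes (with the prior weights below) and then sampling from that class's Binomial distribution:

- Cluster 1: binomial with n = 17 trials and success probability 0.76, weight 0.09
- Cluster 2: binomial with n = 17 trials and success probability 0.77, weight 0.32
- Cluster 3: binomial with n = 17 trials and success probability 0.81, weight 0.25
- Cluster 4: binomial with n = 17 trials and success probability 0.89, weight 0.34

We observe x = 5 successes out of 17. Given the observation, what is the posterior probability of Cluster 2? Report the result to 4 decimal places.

0.6489

Apply Bayes' rule: the posterior for each component is proportional to its prior times its likelihood at x.
Component likelihoods at x = 5 successes out of 17:
  f_1 = 5.72998e-05
  f_2 = 3.67061e-05
  f_3 = 4.7755e-06
  f_4 = 1.08446e-08
Unnormalised posteriors:
  w_1·f_1 = 0.09 × 5.72998e-05 = 5.15698e-06
  w_2·f_2 = 0.32 × 3.67061e-05 = 1.17459e-05
  w_3·f_3 = 0.25 × 4.7755e-06 = 1.19387e-06
  w_4·f_4 = 0.34 × 1.08446e-08 = 3.68716e-09
Evidence: 5.15698e-06 + 1.17459e-05 + 1.19387e-06 + 3.68716e-09 = 1.81005e-05
Responsibility of Cluster 2: 1.17459e-05 / 1.81005e-05 ≈ 0.6489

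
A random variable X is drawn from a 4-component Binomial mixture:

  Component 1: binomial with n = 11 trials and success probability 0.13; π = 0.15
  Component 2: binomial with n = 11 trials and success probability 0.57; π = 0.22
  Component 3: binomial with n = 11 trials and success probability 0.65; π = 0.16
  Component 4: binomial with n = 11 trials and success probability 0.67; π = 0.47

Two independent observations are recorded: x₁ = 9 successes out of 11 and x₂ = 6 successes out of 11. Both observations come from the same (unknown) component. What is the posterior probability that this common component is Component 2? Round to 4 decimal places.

0.1661

The responsibility of component k is P(Z=k) f_k(x) divided by Σ_j P(Z=j) f_j(x).
Since both observations come from the same component, the likelihood for component k is f_k(x₁)·f_k(x₂).
  f_1 = [C(11,9)·0.13^9·0.87^2 = 55·1.06045e-08·0.7569 = 4.4146e-07] × [0.00111147] = 4.9067e-10
  f_2 = [C(11,9)·0.57^9·0.43^2 = 55·0.00635146·0.1849 = 0.0645912] × [0.232934] = 0.0150455
  f_3 = [C(11,9)·0.65^9·0.35^2 = 55·0.0207119·0.1225 = 0.139547] × [0.183005] = 0.0255377
  f_4 = [C(11,9)·0.67^9·0.33^2 = 55·0.0272065·0.1089 = 0.162954] × [0.163554] = 0.0266517
Weight by the priors:
  P(Z=1)·f_1 = 0.15 × 4.9067e-10 = 7.36005e-11
  P(Z=2)·f_2 = 0.22 × 0.0150455 = 0.00331001
  P(Z=3)·f_3 = 0.16 × 0.0255377 = 0.00408603
  P(Z=4)·f_4 = 0.47 × 0.0266517 = 0.0125263
Evidence: 7.36005e-11 + 0.00331001 + 0.00408603 + 0.0125263 = 0.0199223
So the posterior for Component 2 is 0.00331001 / 0.0199223 ≈ 0.1661.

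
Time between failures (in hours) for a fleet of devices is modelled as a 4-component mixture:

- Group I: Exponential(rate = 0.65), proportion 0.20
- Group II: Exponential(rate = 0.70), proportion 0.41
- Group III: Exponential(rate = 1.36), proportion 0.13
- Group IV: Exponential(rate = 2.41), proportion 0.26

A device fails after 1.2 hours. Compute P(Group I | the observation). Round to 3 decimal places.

Apply Bayes' rule: the posterior for each component is proportional to its prior times its likelihood at x.
Exponential densities:
  L_I = 0.297964
  L_II = 0.302197
  L_III = 0.265932
  L_IV = 0.133671
Weight by the priors:
  P(Z=I)·L_I = 0.20 × 0.297964 = 0.0595928
  P(Z=II)·L_II = 0.41 × 0.302197 = 0.123901
  P(Z=III)·L_III = 0.13 × 0.265932 = 0.0345711
  P(Z=IV)·L_IV = 0.26 × 0.133671 = 0.0347545
Denominator: 0.0595928 + 0.123901 + 0.0345711 + 0.0347545 = 0.252819
P(Group I | data) ≈ 0.236

0.236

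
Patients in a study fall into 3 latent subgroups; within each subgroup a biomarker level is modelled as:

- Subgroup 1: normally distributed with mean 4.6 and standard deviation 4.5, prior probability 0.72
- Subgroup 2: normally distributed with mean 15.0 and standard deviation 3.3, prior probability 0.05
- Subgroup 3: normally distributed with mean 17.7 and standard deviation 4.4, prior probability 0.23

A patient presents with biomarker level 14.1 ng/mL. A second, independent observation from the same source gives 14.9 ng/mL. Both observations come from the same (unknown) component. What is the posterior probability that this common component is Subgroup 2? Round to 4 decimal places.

0.3798

By Bayes' theorem, P(k | x) = P(Z=k) f_k(x) / Σ_j P(Z=j) f_j(x).
Since both observations come from the same component, the likelihood for component k is f_k(x₁)·f_k(x₂).
  L_1 = [0.00954812] × [0.00645744] = 6.16564e-05
  L_2 = [0.116478] × [0.120836] = 0.0140748
  L_3 = [0.0648775] × [0.0740494] = 0.00480414
Prior × likelihood for each component:
  P(Z=1)·L_1 = 0.72 × 6.16564e-05 = 4.43926e-05
  P(Z=2)·L_2 = 0.05 × 0.0140748 = 0.000703739
  P(Z=3)·L_3 = 0.23 × 0.00480414 = 0.00110495
Normaliser: 4.43926e-05 + 0.000703739 + 0.00110495 = 0.00185308
P(Subgroup 2 | x₁, x₂) ≈ 0.3798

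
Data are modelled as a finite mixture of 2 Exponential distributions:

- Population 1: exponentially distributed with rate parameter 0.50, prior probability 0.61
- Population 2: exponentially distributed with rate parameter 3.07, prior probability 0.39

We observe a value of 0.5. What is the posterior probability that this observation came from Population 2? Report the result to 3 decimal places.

Apply Bayes' rule: the posterior for each component is proportional to its prior times its likelihood at x.
Component likelihoods at x = 0.5:
  f_1 = 0.3894
  f_2 = 0.661449
Prior × likelihood for each component:
  π_1·f_1 = 0.61 × 0.3894 = 0.237534
  π_2·f_2 = 0.39 × 0.661449 = 0.257965
Marginal: 0.237534 + 0.257965 = 0.495499
Responsibility of Population 2: 0.257965 / 0.495499 ≈ 0.521

0.521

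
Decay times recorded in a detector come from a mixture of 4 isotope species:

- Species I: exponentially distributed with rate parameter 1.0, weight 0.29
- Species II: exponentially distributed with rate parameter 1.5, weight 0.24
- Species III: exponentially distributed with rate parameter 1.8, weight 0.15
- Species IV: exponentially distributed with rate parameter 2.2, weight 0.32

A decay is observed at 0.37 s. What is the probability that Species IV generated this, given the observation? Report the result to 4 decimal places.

0.3637

P(component k | x) = w_k·f_k(x) / marginal(x), where marginal(x) = Σ_j w_j·f_j(x).
Evaluate each component's likelihood at the observed value:
  f_I = 0.690734
  f_II = 0.861108
  f_III = 0.924767
  f_IV = 0.974781
Unnormalised posteriors:
  w_I·f_I = 0.29 × 0.690734 = 0.200313
  w_II·f_II = 0.24 × 0.861108 = 0.206666
  w_III·f_III = 0.15 × 0.924767 = 0.138715
  w_IV·f_IV = 0.32 × 0.974781 = 0.31193
Evidence: 0.200313 + 0.206666 + 0.138715 + 0.31193 = 0.857624
So the posterior for Species IV is 0.31193 / 0.857624 ≈ 0.3637.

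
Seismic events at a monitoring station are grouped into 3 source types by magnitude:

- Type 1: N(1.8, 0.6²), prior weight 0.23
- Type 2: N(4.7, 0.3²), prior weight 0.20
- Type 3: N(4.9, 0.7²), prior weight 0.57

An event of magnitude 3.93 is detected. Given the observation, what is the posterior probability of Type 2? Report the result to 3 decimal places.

The responsibility of component k is w_k f_k(x) divided by Σ_j w_j f_j(x).
Normal densities:
  L_1 = (1/(0.6·√(2π)))·exp(−(3.93−1.8)²/(2·0.6²)) = 0.664904·exp(-6.30125) = 0.00121944
  L_2 = (1/(0.3·√(2π)))·exp(−(3.93−4.7)²/(2·0.3²)) = 1.329808·exp(-3.29389) = 0.0493482
  L_3 = (1/(0.7·√(2π)))·exp(−(3.93−4.9)²/(2·0.7²)) = 0.569918·exp(-0.96010) = 0.218195
Weight by the priors:
  w_1·L_1 = 0.23 × 0.00121944 = 0.000280471
  w_2·L_2 = 0.20 × 0.0493482 = 0.00986963
  w_3·L_3 = 0.57 × 0.218195 = 0.124371
Evidence: 0.000280471 + 0.00986963 + 0.124371 = 0.134521
P(Type 2 | data) = 0.00986963 / 0.134521 ≈ 0.073

0.073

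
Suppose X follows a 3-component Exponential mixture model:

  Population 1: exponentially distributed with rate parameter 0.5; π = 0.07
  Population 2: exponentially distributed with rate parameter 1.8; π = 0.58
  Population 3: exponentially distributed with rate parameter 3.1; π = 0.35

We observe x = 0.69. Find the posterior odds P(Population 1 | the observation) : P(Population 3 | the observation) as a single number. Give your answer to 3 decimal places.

0.194

The posterior odds equal the prior odds times the likelihood ratio: (P(Z=i)/P(Z=j))·(f_i(x)/f_j(x)).
Component likelihoods at x = 0.69:
  p_1 = 0.35411
  p_2 = 0.519851
  p_3 = 0.365095
Posterior odds = (P(Z=1)·p_1) / (P(Z=3)·p_3) = (0.07·0.35411) / (0.35·0.365095) = 0.0247877 / 0.127783 ≈ 0.194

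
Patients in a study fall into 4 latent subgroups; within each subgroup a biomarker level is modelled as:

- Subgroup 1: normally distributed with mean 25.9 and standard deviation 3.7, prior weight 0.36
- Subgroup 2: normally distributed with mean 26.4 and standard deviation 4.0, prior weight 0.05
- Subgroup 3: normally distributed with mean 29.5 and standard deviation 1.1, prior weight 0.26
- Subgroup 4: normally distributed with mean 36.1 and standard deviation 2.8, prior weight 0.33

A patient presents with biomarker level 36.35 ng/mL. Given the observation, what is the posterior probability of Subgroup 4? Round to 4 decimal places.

Posterior ∝ prior × likelihood, so P(k | x) ∝ π_k f_k(x); normalise over all components.
Evaluate each component's likelihood at the observed value:
  f_1 = 0.00199787
  f_2 = 0.00452082
  f_3 = 1.37651e-09
  f_4 = 0.141913
Weight by the priors:
  π_1·f_1 = 0.36 × 0.00199787 = 0.000719232
  π_2·f_2 = 0.05 × 0.00452082 = 0.000226041
  π_3·f_3 = 0.26 × 1.37651e-09 = 3.57894e-10
  π_4·f_4 = 0.33 × 0.141913 = 0.0468312
Marginal: 0.000719232 + 0.000226041 + 3.57894e-10 + 0.0468312 = 0.0477764
P(Subgroup 4 | 36.35 ng/mL) ≈ 0.9802

0.9802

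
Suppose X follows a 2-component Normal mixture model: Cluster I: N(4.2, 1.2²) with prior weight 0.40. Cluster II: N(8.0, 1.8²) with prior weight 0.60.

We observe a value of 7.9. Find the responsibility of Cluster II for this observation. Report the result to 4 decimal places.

0.9914

The responsibility of component k is π_k f_k(x) divided by Σ_j π_j f_j(x).
Evaluate each component's likelihood at the observed value:
  L_I = 0.0028663
  L_II = 0.221293
Prior × likelihood for each component:
  π_I·L_I = 0.40 × 0.0028663 = 0.00114652
  π_II·L_II = 0.60 × 0.221293 = 0.132776
Sum: 0.00114652 + 0.132776 = 0.133922
So the posterior for Cluster II is 0.132776 / 0.133922 ≈ 0.9914.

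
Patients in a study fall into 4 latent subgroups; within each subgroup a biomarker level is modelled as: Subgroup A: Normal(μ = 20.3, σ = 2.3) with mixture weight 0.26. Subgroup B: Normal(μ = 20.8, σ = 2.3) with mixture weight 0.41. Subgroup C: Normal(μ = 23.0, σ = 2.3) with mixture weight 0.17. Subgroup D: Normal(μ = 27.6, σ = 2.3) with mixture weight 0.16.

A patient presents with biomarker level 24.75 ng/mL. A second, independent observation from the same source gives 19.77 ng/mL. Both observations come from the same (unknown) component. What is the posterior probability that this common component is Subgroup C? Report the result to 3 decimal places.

Posterior ∝ prior × likelihood, so P(k | x) ∝ w_k f_k(x); normalise over all components.
Since both observations come from the same component, the likelihood for component k is f_k(x₁)·f_k(x₂).
  L_A = [0.026688] × [0.168909] = 0.00450784
  L_B = [0.0396936] × [0.156904] = 0.00622809
  L_C = [0.129859] × [0.0647032] = 0.00840227
  L_D = [0.0804942] × [0.000527881] = 4.24914e-05
Prior × likelihood for each component:
  w_A·L_A = 0.26 × 0.00450784 = 0.00117204
  w_B·L_B = 0.41 × 0.00622809 = 0.00255352
  w_C·L_C = 0.17 × 0.00840227 = 0.00142839
  w_D·L_D = 0.16 × 4.24914e-05 = 6.79862e-06
Normaliser: 0.00117204 + 0.00255352 + 0.00142839 + 6.79862e-06 = 0.00516074
Responsibility of Subgroup C: 0.00142839 / 0.00516074 ≈ 0.277

0.277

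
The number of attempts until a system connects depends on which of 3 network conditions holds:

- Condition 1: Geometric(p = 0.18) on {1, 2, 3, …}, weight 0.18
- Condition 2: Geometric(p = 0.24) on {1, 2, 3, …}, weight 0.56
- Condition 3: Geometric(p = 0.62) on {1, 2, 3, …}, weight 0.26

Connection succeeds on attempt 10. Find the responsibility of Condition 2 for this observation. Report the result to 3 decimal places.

0.676

Apply Bayes' rule: the posterior for each component is proportional to its prior times its likelihood at x.
Geometric probabilities:
  f_1 = 0.18·(1−0.18)^9 = 0.18·0.16762 = 0.0301715
  f_2 = 0.24·(1−0.24)^9 = 0.24·0.0845906 = 0.0203018
  f_3 = 0.62·(1−0.62)^9 = 0.62·0.000165216 = 0.000102434
Prior × likelihood for each component:
  π_1·f_1 = 0.18 × 0.0301715 = 0.00543087
  π_2·f_2 = 0.56 × 0.0203018 = 0.011369
  π_3·f_3 = 0.26 × 0.000102434 = 2.66328e-05
Normaliser: 0.00543087 + 0.011369 + 2.66328e-05 = 0.0168265
Responsibility of Condition 2: 0.011369 / 0.0168265 ≈ 0.676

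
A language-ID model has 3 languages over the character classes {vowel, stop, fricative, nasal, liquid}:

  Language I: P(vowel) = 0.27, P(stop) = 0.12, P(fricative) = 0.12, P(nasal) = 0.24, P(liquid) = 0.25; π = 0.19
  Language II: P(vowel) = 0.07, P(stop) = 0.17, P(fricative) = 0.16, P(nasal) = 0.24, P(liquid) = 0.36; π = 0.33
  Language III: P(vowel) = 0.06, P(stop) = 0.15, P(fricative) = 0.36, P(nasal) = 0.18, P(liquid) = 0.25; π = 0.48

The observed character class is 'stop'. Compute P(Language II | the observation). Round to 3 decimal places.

0.372

P(component k | x) = P(Z=k)·f_k(x) / marginal(x), where marginal(x) = Σ_j P(Z=j)·f_j(x).
Categorical probabilities:
  f_I = 0.12
  f_II = 0.17
  f_III = 0.15
Unnormalised posteriors:
  P(Z=I)·f_I = 0.19 × 0.12 = 0.0228
  P(Z=II)·f_II = 0.33 × 0.17 = 0.0561
  P(Z=III)·f_III = 0.48 × 0.15 = 0.072
Evidence: 0.0228 + 0.0561 + 0.072 = 0.1509
P(Language II | the observation) ≈ 0.372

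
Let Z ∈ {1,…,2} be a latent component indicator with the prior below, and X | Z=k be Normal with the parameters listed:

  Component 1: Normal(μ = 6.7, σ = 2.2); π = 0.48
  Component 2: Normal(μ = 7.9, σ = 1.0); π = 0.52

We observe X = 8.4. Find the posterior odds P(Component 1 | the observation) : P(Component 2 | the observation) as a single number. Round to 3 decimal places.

Since P(k|x) ∝ P(Z=k) f_k(x), the posterior odds are P(Z=i) f_i(x) / (P(Z=j) f_j(x)).
Evaluate each component's likelihood at the observed value:
  p_1 = 0.134532
  p_2 = 0.352065
0.0645756 / 0.183074 ≈ 0.353

0.353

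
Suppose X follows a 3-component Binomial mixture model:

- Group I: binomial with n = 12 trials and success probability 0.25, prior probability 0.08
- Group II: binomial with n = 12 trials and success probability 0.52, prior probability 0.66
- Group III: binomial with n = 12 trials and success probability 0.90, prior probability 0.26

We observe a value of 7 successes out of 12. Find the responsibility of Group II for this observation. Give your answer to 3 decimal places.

By Bayes' theorem, P(k | x) = P(Z=k) f_k(x) / Σ_j P(Z=j) f_j(x).
Evaluate each component's likelihood at the observed value:
  L_I = 0.0114713
  L_II = 0.20747
  L_III = 0.00378811
Unnormalised posteriors:
  P(Z=I)·L_I = 0.08 × 0.0114713 = 0.000917702
  P(Z=II)·L_II = 0.66 × 0.20747 = 0.13693
  P(Z=III)·L_III = 0.26 × 0.00378811 = 0.000984909
Sum: 0.000917702 + 0.13693 + 0.000984909 = 0.138833
P(Group II | x) = 0.13693 / 0.138833 ≈ 0.986

0.986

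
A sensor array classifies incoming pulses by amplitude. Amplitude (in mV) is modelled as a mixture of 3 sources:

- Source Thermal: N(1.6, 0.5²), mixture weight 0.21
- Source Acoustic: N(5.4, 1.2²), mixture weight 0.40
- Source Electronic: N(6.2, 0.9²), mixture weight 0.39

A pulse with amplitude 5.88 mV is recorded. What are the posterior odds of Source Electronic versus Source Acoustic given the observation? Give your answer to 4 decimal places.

Posterior odds = (π_i f_i(x)) / (π_j f_j(x)); the normalising sum cancels.
Evaluate each component's likelihood at the observed value:
  L_Thermal = (1/(0.5·√(2π)))·exp(−(5.88−1.6)²/(2·0.5²)) = 0.797885·exp(-36.63680) = 9.78994e-17
  L_Acoustic = (1/(1.2·√(2π)))·exp(−(5.88−5.4)²/(2·1.2²)) = 0.332452·exp(-0.08000) = 0.306892
  L_Electronic = (1/(0.9·√(2π)))·exp(−(5.88−6.2)²/(2·0.9²)) = 0.443269·exp(-0.06321) = 0.416117
Posterior odds = (π_Electronic·L_Electronic) / (π_Acoustic·L_Acoustic) = (0.39·0.416117) / (0.40·0.306892) = 0.162286 / 0.122757 ≈ 1.3220

1.3220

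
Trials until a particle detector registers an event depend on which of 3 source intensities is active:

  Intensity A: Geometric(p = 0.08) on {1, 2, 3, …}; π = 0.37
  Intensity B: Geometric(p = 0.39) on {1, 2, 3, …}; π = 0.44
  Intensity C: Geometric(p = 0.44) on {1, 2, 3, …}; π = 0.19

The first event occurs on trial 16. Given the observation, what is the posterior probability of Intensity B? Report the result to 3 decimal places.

0.012

By Bayes' theorem, P(k | x) = π_k f_k(x) / Σ_j π_j f_j(x).
Component likelihoods at x = 16:
  f_A = 0.08·(1−0.08)^15 = 0.08·0.286297 = 0.0229038
  f_B = 0.39·(1−0.39)^15 = 0.39·0.000602487 = 0.00023497
  f_C = 0.44·(1−0.44)^15 = 0.44·0.00016704 = 7.34976e-05
Weight by the priors:
  π_A·f_A = 0.37 × 0.0229038 = 0.0084744
  π_B·f_B = 0.44 × 0.00023497 = 0.000103387
  π_C·f_C = 0.19 × 7.34976e-05 = 1.39645e-05
Normaliser: 0.0084744 + 0.000103387 + 1.39645e-05 = 0.00859175
Responsibility of Intensity B: 0.000103387 / 0.00859175 ≈ 0.012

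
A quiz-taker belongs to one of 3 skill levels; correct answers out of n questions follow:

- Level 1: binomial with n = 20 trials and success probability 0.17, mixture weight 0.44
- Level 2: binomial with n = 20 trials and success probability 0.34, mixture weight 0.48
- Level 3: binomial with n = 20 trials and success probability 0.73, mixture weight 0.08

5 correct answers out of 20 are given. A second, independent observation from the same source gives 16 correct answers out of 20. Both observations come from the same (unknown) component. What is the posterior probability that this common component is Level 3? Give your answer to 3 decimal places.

0.061

Posterior ∝ prior × likelihood, so P(k | x) ∝ w_k f_k(x); normalise over all components.
Since both observations come from the same component, the likelihood for component k is f_k(x₁)·f_k(x₂).
  L_1 = [C(20,5)·0.17^5·0.83^15 = 15504·0.000141986·0.0611183 = 0.134543] × [1.11889e-09] = 1.50539e-10
  L_2 = [C(20,5)·0.34^5·0.66^15 = 15504·0.00454354·0.00196408 = 0.138356] × [2.93179e-05] = 4.0563e-06
  L_3 = [C(20,5)·0.73^5·0.27^15 = 15504·0.207307·2.95431e-09 = 9.49543e-06] × [0.167461] = 1.59012e-06
Multiply by the mixture weights:
  w_1·L_1 = 0.44 × 1.50539e-10 = 6.62371e-11
  w_2·L_2 = 0.48 × 4.0563e-06 = 1.94702e-06
  w_3·L_3 = 0.08 × 1.59012e-06 = 1.27209e-07
Normaliser: 6.62371e-11 + 1.94702e-06 + 1.27209e-07 = 2.0743e-06
P(Level 3 | data) ≈ 0.061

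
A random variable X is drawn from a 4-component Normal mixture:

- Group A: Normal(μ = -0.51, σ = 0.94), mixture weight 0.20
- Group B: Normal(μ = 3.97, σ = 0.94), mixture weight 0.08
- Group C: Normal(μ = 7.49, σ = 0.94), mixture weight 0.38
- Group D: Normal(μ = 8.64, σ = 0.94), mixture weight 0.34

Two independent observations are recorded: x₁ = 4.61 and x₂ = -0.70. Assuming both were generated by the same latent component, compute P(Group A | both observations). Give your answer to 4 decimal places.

P(component k | x) = π_k·f_k(x) / marginal(x), where marginal(x) = Σ_j π_j·f_j(x).
Since both observations come from the same component, the likelihood for component k is f_k(x₁)·f_k(x₂).
  L_A = [1.53291e-07] × [0.415825] = 6.37424e-08
  L_B = [0.336606] × [1.85431e-06] = 6.24172e-07
  L_C = [0.00388517] × [1.392e-17] = 5.40813e-20
  L_D = [4.33046e-05] × [1.54662e-22] = 6.69757e-27
Unnormalised posteriors:
  π_A·L_A = 0.20 × 6.37424e-08 = 1.27485e-08
  π_B·L_B = 0.08 × 6.24172e-07 = 4.99337e-08
  π_C·L_C = 0.38 × 5.40813e-20 = 2.05509e-20
  π_D·L_D = 0.34 × 6.69757e-27 = 2.27717e-27
Sum: 1.27485e-08 + 4.99337e-08 + 2.05509e-20 + 2.27717e-27 = 6.26822e-08
Responsibility of Group A: 1.27485e-08 / 6.26822e-08 ≈ 0.2034

0.2034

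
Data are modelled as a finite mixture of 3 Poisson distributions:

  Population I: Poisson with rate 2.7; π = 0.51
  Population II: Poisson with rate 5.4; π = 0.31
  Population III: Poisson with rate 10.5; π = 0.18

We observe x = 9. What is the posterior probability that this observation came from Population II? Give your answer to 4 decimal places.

Posterior ∝ prior × likelihood, so P(k | x) ∝ π_k f_k(x); normalise over all components.
Poisson probabilities:
  L_I = e^(−2.7)·2.7^9/9! = 0.00141226
  L_II = e^(−5.4)·5.4^9/9! = 0.0485949
  L_III = e^(−10.5)·10.5^9/9! = 0.11772
Prior × likelihood for each component:
  π_I·L_I = 0.51 × 0.00141226 = 0.000720254
  π_II·L_II = 0.31 × 0.0485949 = 0.0150644
  π_III·L_III = 0.18 × 0.11772 = 0.0211895
Normaliser: 0.000720254 + 0.0150644 + 0.0211895 = 0.0369742
P(Population II | the observation) ≈ 0.4074

0.4074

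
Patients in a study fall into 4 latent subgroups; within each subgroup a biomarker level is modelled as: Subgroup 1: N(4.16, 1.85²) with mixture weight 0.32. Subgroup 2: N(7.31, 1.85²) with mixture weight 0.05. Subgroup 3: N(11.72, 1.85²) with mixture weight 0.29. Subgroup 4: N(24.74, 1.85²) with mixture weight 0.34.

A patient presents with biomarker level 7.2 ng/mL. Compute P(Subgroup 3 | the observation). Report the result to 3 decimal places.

0.099

By Bayes' theorem, P(k | x) = w_k f_k(x) / Σ_j w_j f_j(x).
Evaluate each component's likelihood at the observed value:
  L_1 = 0.0558968
  L_2 = 0.215264
  L_3 = 0.0109016
  L_4 = 6.51895e-21
Prior × likelihood for each component:
  w_1·L_1 = 0.32 × 0.0558968 = 0.017887
  w_2·L_2 = 0.05 × 0.215264 = 0.0107632
  w_3·L_3 = 0.29 × 0.0109016 = 0.00316147
  w_4·L_4 = 0.34 × 6.51895e-21 = 2.21644e-21
Marginal: 0.017887 + 0.0107632 + 0.00316147 + 2.21644e-21 = 0.0318116
Responsibility of Subgroup 3: 0.00316147 / 0.0318116 ≈ 0.099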